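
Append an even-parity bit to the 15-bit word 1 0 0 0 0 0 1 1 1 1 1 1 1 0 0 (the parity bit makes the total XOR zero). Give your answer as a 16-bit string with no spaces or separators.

XOR of the 15 data bits: 1⊕0⊕0⊕0⊕0⊕0⊕1⊕1⊕1⊕1⊕1⊕1⊕1⊕0⊕0 = 0
Parity bit = 0 (so all 16 bits XOR to 0).

1000001111111000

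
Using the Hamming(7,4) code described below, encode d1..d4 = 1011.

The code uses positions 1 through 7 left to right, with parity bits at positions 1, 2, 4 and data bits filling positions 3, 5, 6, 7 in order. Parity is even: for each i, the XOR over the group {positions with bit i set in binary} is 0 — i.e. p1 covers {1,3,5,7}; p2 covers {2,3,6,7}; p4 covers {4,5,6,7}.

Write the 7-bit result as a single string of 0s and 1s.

Place data at non-parity positions: p1 p2 1 p4 0 1 1
p1 (pos 1,3,5,7): XOR of data positions = 1⊕0⊕1 = 0
p2 (pos 2,3,6,7): XOR of data positions = 1⊕1⊕1 = 1
p4 (pos 4,5,6,7): XOR of data positions = 0⊕1⊕1 = 0
Codeword: 0110011

0110011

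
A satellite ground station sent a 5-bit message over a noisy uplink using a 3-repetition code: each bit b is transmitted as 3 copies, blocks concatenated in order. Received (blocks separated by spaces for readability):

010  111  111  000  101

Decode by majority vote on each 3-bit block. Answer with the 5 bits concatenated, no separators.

Block 1 (010): 1 one → 0
Block 2 (111): 3 ones → 1
Block 3 (111): 3 ones → 1
Block 4 (000): 0 ones → 0
Block 5 (101): 2 ones → 1

01101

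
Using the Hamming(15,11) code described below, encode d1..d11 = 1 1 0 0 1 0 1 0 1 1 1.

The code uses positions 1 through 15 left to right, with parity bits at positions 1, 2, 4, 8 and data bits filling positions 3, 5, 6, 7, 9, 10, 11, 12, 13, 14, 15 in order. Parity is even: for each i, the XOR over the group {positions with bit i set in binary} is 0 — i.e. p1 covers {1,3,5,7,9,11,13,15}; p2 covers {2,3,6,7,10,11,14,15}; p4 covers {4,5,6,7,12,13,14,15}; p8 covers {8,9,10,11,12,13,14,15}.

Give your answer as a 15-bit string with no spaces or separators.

001010011010111

Place data at non-parity positions: p1 p2 1 p4 1 0 0 p8 1 0 1 0 1 1 1
p1 (pos 1,3,5,7,9,11,13,15): XOR of data positions = 1⊕1⊕0⊕1⊕1⊕1⊕1 = 0
p2 (pos 2,3,6,7,10,11,14,15): XOR of data positions = 1⊕0⊕0⊕0⊕1⊕1⊕1 = 0
p4 (pos 4,5,6,7,12,13,14,15): XOR of data positions = 1⊕0⊕0⊕0⊕1⊕1⊕1 = 0
p8 (pos 8,9,10,11,12,13,14,15): XOR of data positions = 1⊕0⊕1⊕0⊕1⊕1⊕1 = 1
Codeword: 001010011010111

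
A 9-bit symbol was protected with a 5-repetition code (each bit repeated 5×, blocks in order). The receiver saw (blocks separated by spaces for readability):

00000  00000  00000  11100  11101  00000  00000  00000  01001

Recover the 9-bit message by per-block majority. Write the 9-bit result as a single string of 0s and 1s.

000110000

Block 1 (00000): 0 ones → 0
Block 2 (00000): 0 ones → 0
Block 3 (00000): 0 ones → 0
Block 4 (11100): 3 ones → 1
Block 5 (11101): 4 ones → 1
Block 6 (00000): 0 ones → 0
Block 7 (00000): 0 ones → 0
Block 8 (00000): 0 ones → 0
Block 9 (01001): 2 ones → 0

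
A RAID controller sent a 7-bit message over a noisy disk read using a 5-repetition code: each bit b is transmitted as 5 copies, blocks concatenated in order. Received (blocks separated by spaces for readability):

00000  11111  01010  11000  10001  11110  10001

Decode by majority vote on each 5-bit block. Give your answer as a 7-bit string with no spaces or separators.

0100010

Block 1 (00000): 0 ones → 0
Block 2 (11111): 5 ones → 1
Block 3 (01010): 2 ones → 0
Block 4 (11000): 2 ones → 0
Block 5 (10001): 2 ones → 0
Block 6 (11110): 4 ones → 1
Block 7 (10001): 2 ones → 0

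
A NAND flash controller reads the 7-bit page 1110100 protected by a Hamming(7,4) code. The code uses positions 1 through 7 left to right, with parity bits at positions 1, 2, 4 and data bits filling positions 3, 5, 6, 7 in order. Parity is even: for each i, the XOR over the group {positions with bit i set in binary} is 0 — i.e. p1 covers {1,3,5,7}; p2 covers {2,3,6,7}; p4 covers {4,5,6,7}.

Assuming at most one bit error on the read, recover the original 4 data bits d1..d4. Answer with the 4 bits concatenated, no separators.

s1 (pos 1,3,5,7): 1⊕1⊕1⊕0 = 1
s2 (pos 2,3,6,7): 1⊕1⊕0⊕0 = 0
s4 (pos 4,5,6,7): 0⊕1⊕0⊕0 = 1
Syndrome s4…s1 = 101 → error at position 5.
Flip position 5: 1110100 → 1110000
Read data bits from positions 3,5,6,7: 1000

1000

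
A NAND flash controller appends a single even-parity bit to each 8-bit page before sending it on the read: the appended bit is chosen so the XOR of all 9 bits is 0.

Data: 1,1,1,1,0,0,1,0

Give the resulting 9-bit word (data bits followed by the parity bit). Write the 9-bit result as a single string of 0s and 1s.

XOR of the 8 data bits: 1⊕1⊕1⊕1⊕0⊕0⊕1⊕0 = 1
Parity bit = 1 (so all 9 bits XOR to 0).

111100101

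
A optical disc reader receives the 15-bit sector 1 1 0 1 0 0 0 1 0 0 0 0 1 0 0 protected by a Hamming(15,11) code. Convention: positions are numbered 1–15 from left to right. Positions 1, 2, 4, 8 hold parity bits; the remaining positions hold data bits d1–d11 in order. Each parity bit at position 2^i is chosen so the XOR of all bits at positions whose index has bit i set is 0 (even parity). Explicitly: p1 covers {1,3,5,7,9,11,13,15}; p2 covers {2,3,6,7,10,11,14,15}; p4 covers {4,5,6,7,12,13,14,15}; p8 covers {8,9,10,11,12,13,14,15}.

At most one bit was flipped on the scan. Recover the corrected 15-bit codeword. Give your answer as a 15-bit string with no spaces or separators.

s1 (pos 1,3,5,7,9,11,13,15): 1⊕0⊕0⊕0⊕0⊕0⊕1⊕0 = 0
s2 (pos 2,3,6,7,10,11,14,15): 1⊕0⊕0⊕0⊕0⊕0⊕0⊕0 = 1
s4 (pos 4,5,6,7,12,13,14,15): 1⊕0⊕0⊕0⊕0⊕1⊕0⊕0 = 0
s8 (pos 8,9,10,11,12,13,14,15): 1⊕0⊕0⊕0⊕0⊕1⊕0⊕0 = 0
Syndrome s8…s1 = 0010 → error at position 2.
Flip position 2: 110100010000100 → 100100010000100

100100010000100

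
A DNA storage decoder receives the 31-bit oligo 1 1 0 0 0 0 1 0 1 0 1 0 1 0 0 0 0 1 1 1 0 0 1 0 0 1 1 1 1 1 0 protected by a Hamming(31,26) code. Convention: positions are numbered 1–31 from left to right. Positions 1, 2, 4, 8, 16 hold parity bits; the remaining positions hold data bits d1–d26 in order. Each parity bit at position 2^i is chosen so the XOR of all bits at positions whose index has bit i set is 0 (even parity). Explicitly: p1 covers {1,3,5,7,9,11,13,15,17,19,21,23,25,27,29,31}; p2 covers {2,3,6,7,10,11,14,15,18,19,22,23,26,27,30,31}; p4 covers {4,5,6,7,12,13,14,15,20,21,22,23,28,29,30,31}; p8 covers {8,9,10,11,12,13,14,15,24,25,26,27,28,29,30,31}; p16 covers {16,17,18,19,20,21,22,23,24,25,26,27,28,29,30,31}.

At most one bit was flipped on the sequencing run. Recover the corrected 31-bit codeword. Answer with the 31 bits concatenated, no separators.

1100001010101000011100000111110

s1 (pos 1,3,5,7,9,11,13,15,17,19,21,23,25,27,29,31): 1⊕0⊕0⊕1⊕1⊕1⊕1⊕0⊕0⊕1⊕0⊕1⊕0⊕1⊕1⊕0 = 1
s2 (pos 2,3,6,7,10,11,14,15,18,19,22,23,26,27,30,31): 1⊕0⊕0⊕1⊕0⊕1⊕0⊕0⊕1⊕1⊕0⊕1⊕1⊕1⊕1⊕0 = 1
s4 (pos 4,5,6,7,12,13,14,15,20,21,22,23,28,29,30,31): 0⊕0⊕0⊕1⊕0⊕1⊕0⊕0⊕1⊕0⊕0⊕1⊕1⊕1⊕1⊕0 = 1
s8 (pos 8,9,10,11,12,13,14,15,24,25,26,27,28,29,30,31): 0⊕1⊕0⊕1⊕0⊕1⊕0⊕0⊕0⊕0⊕1⊕1⊕1⊕1⊕1⊕0 = 0
s16 (pos 16,17,18,19,20,21,22,23,24,25,26,27,28,29,30,31): 0⊕0⊕1⊕1⊕1⊕0⊕0⊕1⊕0⊕0⊕1⊕1⊕1⊕1⊕1⊕0 = 1
Syndrome s16…s1 = 10111 → error at position 23.
Flip position 23: 1100001010101000011100100111110 → 1100001010101000011100000111110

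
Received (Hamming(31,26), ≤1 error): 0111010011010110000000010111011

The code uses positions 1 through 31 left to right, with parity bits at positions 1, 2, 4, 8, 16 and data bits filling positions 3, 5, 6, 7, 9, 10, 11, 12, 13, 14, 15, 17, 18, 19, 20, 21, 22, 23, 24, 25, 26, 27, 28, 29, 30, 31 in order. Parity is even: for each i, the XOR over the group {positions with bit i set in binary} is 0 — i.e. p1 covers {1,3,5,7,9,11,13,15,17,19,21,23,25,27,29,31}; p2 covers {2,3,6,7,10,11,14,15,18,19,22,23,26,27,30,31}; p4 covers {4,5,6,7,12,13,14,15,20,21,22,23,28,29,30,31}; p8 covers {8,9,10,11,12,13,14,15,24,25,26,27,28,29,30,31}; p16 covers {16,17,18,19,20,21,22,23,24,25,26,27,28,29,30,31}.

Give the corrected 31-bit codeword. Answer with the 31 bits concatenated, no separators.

0111010001010110000000010111011

s1 (pos 1,3,5,7,9,11,13,15,17,19,21,23,25,27,29,31): 0⊕1⊕0⊕0⊕1⊕0⊕0⊕1⊕0⊕0⊕0⊕0⊕0⊕1⊕0⊕1 = 1
s2 (pos 2,3,6,7,10,11,14,15,18,19,22,23,26,27,30,31): 1⊕1⊕1⊕0⊕1⊕0⊕1⊕1⊕0⊕0⊕0⊕0⊕1⊕1⊕1⊕1 = 0
s4 (pos 4,5,6,7,12,13,14,15,20,21,22,23,28,29,30,31): 1⊕0⊕1⊕0⊕1⊕0⊕1⊕1⊕0⊕0⊕0⊕0⊕1⊕0⊕1⊕1 = 0
s8 (pos 8,9,10,11,12,13,14,15,24,25,26,27,28,29,30,31): 0⊕1⊕1⊕0⊕1⊕0⊕1⊕1⊕1⊕0⊕1⊕1⊕1⊕0⊕1⊕1 = 1
s16 (pos 16,17,18,19,20,21,22,23,24,25,26,27,28,29,30,31): 0⊕0⊕0⊕0⊕0⊕0⊕0⊕0⊕1⊕0⊕1⊕1⊕1⊕0⊕1⊕1 = 0
Syndrome s16…s1 = 01001 → error at position 9.
Flip position 9: 0111010011010110000000010111011 → 0111010001010110000000010111011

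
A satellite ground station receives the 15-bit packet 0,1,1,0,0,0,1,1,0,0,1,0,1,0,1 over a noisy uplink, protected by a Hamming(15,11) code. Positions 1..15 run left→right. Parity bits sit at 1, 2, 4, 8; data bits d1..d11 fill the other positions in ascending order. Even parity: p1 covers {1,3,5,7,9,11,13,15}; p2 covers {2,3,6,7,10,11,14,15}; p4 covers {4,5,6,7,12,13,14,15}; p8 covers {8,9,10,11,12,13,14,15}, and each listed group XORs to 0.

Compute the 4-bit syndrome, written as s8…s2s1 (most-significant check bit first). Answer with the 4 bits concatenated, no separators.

s1 (pos 1,3,5,7,9,11,13,15): 0⊕1⊕0⊕1⊕0⊕1⊕1⊕1 = 1
s2 (pos 2,3,6,7,10,11,14,15): 1⊕1⊕0⊕1⊕0⊕1⊕0⊕1 = 1
s4 (pos 4,5,6,7,12,13,14,15): 0⊕0⊕0⊕1⊕0⊕1⊕0⊕1 = 1
s8 (pos 8,9,10,11,12,13,14,15): 1⊕0⊕0⊕1⊕0⊕1⊕0⊕1 = 0
Syndrome s8…s1 = 0111 → error at position 7.

0111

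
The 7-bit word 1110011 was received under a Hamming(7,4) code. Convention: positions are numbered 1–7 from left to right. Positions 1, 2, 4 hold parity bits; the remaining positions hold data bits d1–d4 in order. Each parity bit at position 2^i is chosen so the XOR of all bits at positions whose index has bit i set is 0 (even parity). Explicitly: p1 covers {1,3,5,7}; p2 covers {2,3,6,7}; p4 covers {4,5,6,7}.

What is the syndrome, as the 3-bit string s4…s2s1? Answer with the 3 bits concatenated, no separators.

001

s1 (pos 1,3,5,7): 1⊕1⊕0⊕1 = 1
s2 (pos 2,3,6,7): 1⊕1⊕1⊕1 = 0
s4 (pos 4,5,6,7): 0⊕0⊕1⊕1 = 0
Syndrome s4…s1 = 001 → error at position 1.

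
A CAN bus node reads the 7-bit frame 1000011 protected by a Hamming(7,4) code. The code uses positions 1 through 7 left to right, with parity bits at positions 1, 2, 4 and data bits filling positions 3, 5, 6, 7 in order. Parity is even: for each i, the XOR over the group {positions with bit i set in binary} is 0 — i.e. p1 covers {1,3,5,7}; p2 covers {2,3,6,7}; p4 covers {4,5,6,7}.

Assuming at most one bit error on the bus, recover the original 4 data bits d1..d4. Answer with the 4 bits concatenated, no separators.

s1 (pos 1,3,5,7): 1⊕0⊕0⊕1 = 0
s2 (pos 2,3,6,7): 0⊕0⊕1⊕1 = 0
s4 (pos 4,5,6,7): 0⊕0⊕1⊕1 = 0
Syndrome s4…s1 = 000 → no error.
Read data bits from positions 3,5,6,7: 0011

0011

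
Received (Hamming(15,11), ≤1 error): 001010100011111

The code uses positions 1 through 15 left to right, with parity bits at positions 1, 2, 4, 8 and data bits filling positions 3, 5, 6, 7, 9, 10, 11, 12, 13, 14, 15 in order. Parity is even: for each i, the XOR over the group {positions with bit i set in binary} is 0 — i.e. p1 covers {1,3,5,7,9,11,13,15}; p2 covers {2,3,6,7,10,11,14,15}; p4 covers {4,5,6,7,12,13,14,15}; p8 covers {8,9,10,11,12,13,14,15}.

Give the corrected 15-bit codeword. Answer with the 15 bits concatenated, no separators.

001010100111111

s1 (pos 1,3,5,7,9,11,13,15): 0⊕1⊕1⊕1⊕0⊕1⊕1⊕1 = 0
s2 (pos 2,3,6,7,10,11,14,15): 0⊕1⊕0⊕1⊕0⊕1⊕1⊕1 = 1
s4 (pos 4,5,6,7,12,13,14,15): 0⊕1⊕0⊕1⊕1⊕1⊕1⊕1 = 0
s8 (pos 8,9,10,11,12,13,14,15): 0⊕0⊕0⊕1⊕1⊕1⊕1⊕1 = 1
Syndrome s8…s1 = 1010 → error at position 10.
Flip position 10: 001010100011111 → 001010100111111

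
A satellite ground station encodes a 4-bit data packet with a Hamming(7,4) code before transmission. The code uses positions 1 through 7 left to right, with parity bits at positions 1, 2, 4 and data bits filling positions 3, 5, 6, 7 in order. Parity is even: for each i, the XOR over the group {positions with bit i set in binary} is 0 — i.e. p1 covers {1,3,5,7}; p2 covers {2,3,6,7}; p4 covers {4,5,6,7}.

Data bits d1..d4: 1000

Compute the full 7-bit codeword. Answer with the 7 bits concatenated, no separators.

1110000

Place data at non-parity positions: p1 p2 1 p4 0 0 0
p1 (pos 1,3,5,7): XOR of data positions = 1⊕0⊕0 = 1
p2 (pos 2,3,6,7): XOR of data positions = 1⊕0⊕0 = 1
p4 (pos 4,5,6,7): XOR of data positions = 0⊕0⊕0 = 0
Codeword: 1110000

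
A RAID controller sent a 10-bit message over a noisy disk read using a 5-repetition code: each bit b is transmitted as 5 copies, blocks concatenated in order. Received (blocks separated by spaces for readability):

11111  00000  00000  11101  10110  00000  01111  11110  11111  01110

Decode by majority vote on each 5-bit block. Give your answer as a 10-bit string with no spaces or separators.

Block 1 (11111): 5 ones → 1
Block 2 (00000): 0 ones → 0
Block 3 (00000): 0 ones → 0
Block 4 (11101): 4 ones → 1
Block 5 (10110): 3 ones → 1
Block 6 (00000): 0 ones → 0
Block 7 (01111): 4 ones → 1
Block 8 (11110): 4 ones → 1
Block 9 (11111): 5 ones → 1
Block 10 (01110): 3 ones → 1

1001101111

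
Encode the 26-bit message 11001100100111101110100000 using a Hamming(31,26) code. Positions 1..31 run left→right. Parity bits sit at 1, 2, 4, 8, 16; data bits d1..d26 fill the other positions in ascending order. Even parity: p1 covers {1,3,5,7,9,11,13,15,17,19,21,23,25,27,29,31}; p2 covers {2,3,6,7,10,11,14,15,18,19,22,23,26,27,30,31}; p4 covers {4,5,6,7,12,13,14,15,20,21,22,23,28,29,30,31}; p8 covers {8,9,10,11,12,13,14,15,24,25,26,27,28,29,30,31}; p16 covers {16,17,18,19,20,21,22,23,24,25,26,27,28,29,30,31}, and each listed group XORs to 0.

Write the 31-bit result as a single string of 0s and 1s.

1111100111001000111101110100000

Place data at non-parity positions: p1 p2 1 p4 1 0 0 p8 1 1 0 0 1 0 0 p16 1 1 1 1 0 1 1 1 0 1 0 0 0 0 0
p1 (pos 1,3,5,7,9,11,13,15,17,19,21,23,25,27,29,31): XOR of data positions = 1⊕1⊕0⊕1⊕0⊕1⊕0⊕1⊕1⊕0⊕1⊕0⊕0⊕0⊕0 = 1
p2 (pos 2,3,6,7,10,11,14,15,18,19,22,23,26,27,30,31): XOR of data positions = 1⊕0⊕0⊕1⊕0⊕0⊕0⊕1⊕1⊕1⊕1⊕1⊕0⊕0⊕0 = 1
p4 (pos 4,5,6,7,12,13,14,15,20,21,22,23,28,29,30,31): XOR of data positions = 1⊕0⊕0⊕0⊕1⊕0⊕0⊕1⊕0⊕1⊕1⊕0⊕0⊕0⊕0 = 1
p8 (pos 8,9,10,11,12,13,14,15,24,25,26,27,28,29,30,31): XOR of data positions = 1⊕1⊕0⊕0⊕1⊕0⊕0⊕1⊕0⊕1⊕0⊕0⊕0⊕0⊕0 = 1
p16 (pos 16,17,18,19,20,21,22,23,24,25,26,27,28,29,30,31): XOR of data positions = 1⊕1⊕1⊕1⊕0⊕1⊕1⊕1⊕0⊕1⊕0⊕0⊕0⊕0⊕0 = 0
Codeword: 1111100111001000111101110100000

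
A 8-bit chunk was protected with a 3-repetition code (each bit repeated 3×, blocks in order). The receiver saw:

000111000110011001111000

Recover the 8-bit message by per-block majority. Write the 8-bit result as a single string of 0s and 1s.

Block 1 (000): 0 ones → 0
Block 2 (111): 3 ones → 1
Block 3 (000): 0 ones → 0
Block 4 (110): 2 ones → 1
Block 5 (011): 2 ones → 1
Block 6 (001): 1 one → 0
Block 7 (111): 3 ones → 1
Block 8 (000): 0 ones → 0

01011010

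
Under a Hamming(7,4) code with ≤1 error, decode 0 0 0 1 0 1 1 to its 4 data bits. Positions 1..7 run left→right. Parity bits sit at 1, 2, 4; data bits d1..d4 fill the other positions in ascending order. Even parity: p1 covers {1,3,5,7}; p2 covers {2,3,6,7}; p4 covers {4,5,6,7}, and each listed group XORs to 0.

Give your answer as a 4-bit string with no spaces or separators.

0111

s1 (pos 1,3,5,7): 0⊕0⊕0⊕1 = 1
s2 (pos 2,3,6,7): 0⊕0⊕1⊕1 = 0
s4 (pos 4,5,6,7): 1⊕0⊕1⊕1 = 1
Syndrome s4…s1 = 101 → error at position 5.
Flip position 5: 0001011 → 0001111
Read data bits from positions 3,5,6,7: 0111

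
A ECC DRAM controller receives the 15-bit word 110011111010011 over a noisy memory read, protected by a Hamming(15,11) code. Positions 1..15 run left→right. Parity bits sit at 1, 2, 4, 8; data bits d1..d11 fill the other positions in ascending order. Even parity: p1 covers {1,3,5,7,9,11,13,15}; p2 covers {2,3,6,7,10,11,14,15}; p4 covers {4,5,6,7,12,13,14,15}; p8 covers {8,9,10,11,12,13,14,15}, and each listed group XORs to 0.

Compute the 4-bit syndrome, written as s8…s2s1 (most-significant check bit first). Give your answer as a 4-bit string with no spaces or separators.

1100

s1 (pos 1,3,5,7,9,11,13,15): 1⊕0⊕1⊕1⊕1⊕1⊕0⊕1 = 0
s2 (pos 2,3,6,7,10,11,14,15): 1⊕0⊕1⊕1⊕0⊕1⊕1⊕1 = 0
s4 (pos 4,5,6,7,12,13,14,15): 0⊕1⊕1⊕1⊕0⊕0⊕1⊕1 = 1
s8 (pos 8,9,10,11,12,13,14,15): 1⊕1⊕0⊕1⊕0⊕0⊕1⊕1 = 1
Syndrome s8…s1 = 1100 → error at position 12.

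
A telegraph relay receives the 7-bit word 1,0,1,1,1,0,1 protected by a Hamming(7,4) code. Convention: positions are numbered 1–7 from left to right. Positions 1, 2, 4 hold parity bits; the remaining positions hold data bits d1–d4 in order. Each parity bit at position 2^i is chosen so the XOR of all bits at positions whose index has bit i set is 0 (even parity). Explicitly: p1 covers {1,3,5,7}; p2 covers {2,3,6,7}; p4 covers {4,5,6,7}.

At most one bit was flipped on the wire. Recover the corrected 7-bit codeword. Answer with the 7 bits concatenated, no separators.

s1 (pos 1,3,5,7): 1⊕1⊕1⊕1 = 0
s2 (pos 2,3,6,7): 0⊕1⊕0⊕1 = 0
s4 (pos 4,5,6,7): 1⊕1⊕0⊕1 = 1
Syndrome s4…s1 = 100 → error at position 4.
Flip position 4: 1011101 → 1010101

1010101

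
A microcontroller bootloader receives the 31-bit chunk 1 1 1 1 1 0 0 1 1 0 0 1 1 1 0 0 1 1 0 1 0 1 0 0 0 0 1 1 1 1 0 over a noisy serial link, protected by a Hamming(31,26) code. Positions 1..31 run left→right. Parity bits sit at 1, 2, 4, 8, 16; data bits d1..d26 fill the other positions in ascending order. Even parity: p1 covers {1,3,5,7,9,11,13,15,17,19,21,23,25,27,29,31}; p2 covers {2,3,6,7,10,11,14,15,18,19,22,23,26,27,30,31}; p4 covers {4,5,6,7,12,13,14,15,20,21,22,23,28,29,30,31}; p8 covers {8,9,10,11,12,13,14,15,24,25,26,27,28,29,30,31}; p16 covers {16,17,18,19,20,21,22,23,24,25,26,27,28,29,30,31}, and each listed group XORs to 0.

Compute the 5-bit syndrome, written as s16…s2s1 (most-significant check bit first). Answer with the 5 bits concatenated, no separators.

s1 (pos 1,3,5,7,9,11,13,15,17,19,21,23,25,27,29,31): 1⊕1⊕1⊕0⊕1⊕0⊕1⊕0⊕1⊕0⊕0⊕0⊕0⊕1⊕1⊕0 = 0
s2 (pos 2,3,6,7,10,11,14,15,18,19,22,23,26,27,30,31): 1⊕1⊕0⊕0⊕0⊕0⊕1⊕0⊕1⊕0⊕1⊕0⊕0⊕1⊕1⊕0 = 1
s4 (pos 4,5,6,7,12,13,14,15,20,21,22,23,28,29,30,31): 1⊕1⊕0⊕0⊕1⊕1⊕1⊕0⊕1⊕0⊕1⊕0⊕1⊕1⊕1⊕0 = 0
s8 (pos 8,9,10,11,12,13,14,15,24,25,26,27,28,29,30,31): 1⊕1⊕0⊕0⊕1⊕1⊕1⊕0⊕0⊕0⊕0⊕1⊕1⊕1⊕1⊕0 = 1
s16 (pos 16,17,18,19,20,21,22,23,24,25,26,27,28,29,30,31): 0⊕1⊕1⊕0⊕1⊕0⊕1⊕0⊕0⊕0⊕0⊕1⊕1⊕1⊕1⊕0 = 0
Syndrome s16…s1 = 01010 → error at position 10.

01010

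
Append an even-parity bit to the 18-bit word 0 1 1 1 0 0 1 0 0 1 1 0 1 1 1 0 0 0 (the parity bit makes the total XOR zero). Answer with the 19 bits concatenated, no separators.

0111001001101110001

XOR of the 18 data bits: 0⊕1⊕1⊕1⊕0⊕0⊕1⊕0⊕0⊕1⊕1⊕0⊕1⊕1⊕1⊕0⊕0⊕0 = 1
Parity bit = 1 (so all 19 bits XOR to 0).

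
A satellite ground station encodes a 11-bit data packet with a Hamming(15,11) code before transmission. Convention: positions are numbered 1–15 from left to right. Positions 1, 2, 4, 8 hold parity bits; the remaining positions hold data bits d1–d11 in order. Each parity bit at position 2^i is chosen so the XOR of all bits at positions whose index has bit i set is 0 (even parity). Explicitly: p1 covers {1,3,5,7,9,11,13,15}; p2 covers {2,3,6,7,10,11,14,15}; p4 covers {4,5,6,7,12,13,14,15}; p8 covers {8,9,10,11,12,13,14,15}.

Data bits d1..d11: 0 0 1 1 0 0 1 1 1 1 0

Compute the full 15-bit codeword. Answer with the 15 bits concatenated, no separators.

Place data at non-parity positions: p1 p2 0 p4 0 1 1 p8 0 0 1 1 1 1 0
p1 (pos 1,3,5,7,9,11,13,15): XOR of data positions = 0⊕0⊕1⊕0⊕1⊕1⊕0 = 1
p2 (pos 2,3,6,7,10,11,14,15): XOR of data positions = 0⊕1⊕1⊕0⊕1⊕1⊕0 = 0
p4 (pos 4,5,6,7,12,13,14,15): XOR of data positions = 0⊕1⊕1⊕1⊕1⊕1⊕0 = 1
p8 (pos 8,9,10,11,12,13,14,15): XOR of data positions = 0⊕0⊕1⊕1⊕1⊕1⊕0 = 0
Codeword: 100101100011110

100101100011110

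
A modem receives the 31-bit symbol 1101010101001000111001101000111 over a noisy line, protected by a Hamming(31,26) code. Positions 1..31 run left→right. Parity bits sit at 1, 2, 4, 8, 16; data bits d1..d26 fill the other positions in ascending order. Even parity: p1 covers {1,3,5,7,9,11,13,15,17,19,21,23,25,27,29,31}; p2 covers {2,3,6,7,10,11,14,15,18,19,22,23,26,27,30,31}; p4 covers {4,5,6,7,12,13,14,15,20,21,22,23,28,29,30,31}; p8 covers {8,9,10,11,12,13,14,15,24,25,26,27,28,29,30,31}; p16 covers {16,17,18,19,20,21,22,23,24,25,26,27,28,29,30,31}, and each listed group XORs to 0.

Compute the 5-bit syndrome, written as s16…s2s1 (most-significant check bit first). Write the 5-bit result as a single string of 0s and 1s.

11010

s1 (pos 1,3,5,7,9,11,13,15,17,19,21,23,25,27,29,31): 1⊕0⊕0⊕0⊕0⊕0⊕1⊕0⊕1⊕1⊕0⊕1⊕1⊕0⊕1⊕1 = 0
s2 (pos 2,3,6,7,10,11,14,15,18,19,22,23,26,27,30,31): 1⊕0⊕1⊕0⊕1⊕0⊕0⊕0⊕1⊕1⊕1⊕1⊕0⊕0⊕1⊕1 = 1
s4 (pos 4,5,6,7,12,13,14,15,20,21,22,23,28,29,30,31): 1⊕0⊕1⊕0⊕0⊕1⊕0⊕0⊕0⊕0⊕1⊕1⊕0⊕1⊕1⊕1 = 0
s8 (pos 8,9,10,11,12,13,14,15,24,25,26,27,28,29,30,31): 1⊕0⊕1⊕0⊕0⊕1⊕0⊕0⊕0⊕1⊕0⊕0⊕0⊕1⊕1⊕1 = 1
s16 (pos 16,17,18,19,20,21,22,23,24,25,26,27,28,29,30,31): 0⊕1⊕1⊕1⊕0⊕0⊕1⊕1⊕0⊕1⊕0⊕0⊕0⊕1⊕1⊕1 = 1
Syndrome s16…s1 = 11010 → error at position 26.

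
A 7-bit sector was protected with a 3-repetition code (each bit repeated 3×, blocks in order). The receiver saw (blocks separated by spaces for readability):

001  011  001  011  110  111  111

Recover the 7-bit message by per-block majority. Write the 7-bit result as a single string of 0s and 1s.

Block 1 (001): 1 one → 0
Block 2 (011): 2 ones → 1
Block 3 (001): 1 one → 0
Block 4 (011): 2 ones → 1
Block 5 (110): 2 ones → 1
Block 6 (111): 3 ones → 1
Block 7 (111): 3 ones → 1

0101111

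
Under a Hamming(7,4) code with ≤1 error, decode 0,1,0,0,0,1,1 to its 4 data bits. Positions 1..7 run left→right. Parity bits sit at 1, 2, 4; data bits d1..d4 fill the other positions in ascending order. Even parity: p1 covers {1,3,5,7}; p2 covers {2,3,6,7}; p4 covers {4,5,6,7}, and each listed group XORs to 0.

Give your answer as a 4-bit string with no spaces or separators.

1011

s1 (pos 1,3,5,7): 0⊕0⊕0⊕1 = 1
s2 (pos 2,3,6,7): 1⊕0⊕1⊕1 = 1
s4 (pos 4,5,6,7): 0⊕0⊕1⊕1 = 0
Syndrome s4…s1 = 011 → error at position 3.
Flip position 3: 0100011 → 0110011
Read data bits from positions 3,5,6,7: 1011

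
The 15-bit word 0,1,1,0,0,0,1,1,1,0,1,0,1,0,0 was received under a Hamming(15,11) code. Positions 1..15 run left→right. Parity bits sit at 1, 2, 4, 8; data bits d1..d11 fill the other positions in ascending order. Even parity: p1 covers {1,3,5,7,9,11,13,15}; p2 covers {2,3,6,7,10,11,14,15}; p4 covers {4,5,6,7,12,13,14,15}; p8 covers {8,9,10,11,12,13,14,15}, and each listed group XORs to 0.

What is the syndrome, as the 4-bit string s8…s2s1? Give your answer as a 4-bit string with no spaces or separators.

0001

s1 (pos 1,3,5,7,9,11,13,15): 0⊕1⊕0⊕1⊕1⊕1⊕1⊕0 = 1
s2 (pos 2,3,6,7,10,11,14,15): 1⊕1⊕0⊕1⊕0⊕1⊕0⊕0 = 0
s4 (pos 4,5,6,7,12,13,14,15): 0⊕0⊕0⊕1⊕0⊕1⊕0⊕0 = 0
s8 (pos 8,9,10,11,12,13,14,15): 1⊕1⊕0⊕1⊕0⊕1⊕0⊕0 = 0
Syndrome s8…s1 = 0001 → error at position 1.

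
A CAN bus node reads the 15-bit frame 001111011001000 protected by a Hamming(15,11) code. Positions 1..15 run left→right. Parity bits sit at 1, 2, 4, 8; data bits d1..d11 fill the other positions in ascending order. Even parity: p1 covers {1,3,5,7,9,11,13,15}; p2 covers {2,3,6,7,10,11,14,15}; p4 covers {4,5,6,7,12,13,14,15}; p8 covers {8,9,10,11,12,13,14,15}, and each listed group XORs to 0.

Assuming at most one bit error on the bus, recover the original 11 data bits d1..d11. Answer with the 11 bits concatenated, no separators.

s1 (pos 1,3,5,7,9,11,13,15): 0⊕1⊕1⊕0⊕1⊕0⊕0⊕0 = 1
s2 (pos 2,3,6,7,10,11,14,15): 0⊕1⊕1⊕0⊕0⊕0⊕0⊕0 = 0
s4 (pos 4,5,6,7,12,13,14,15): 1⊕1⊕1⊕0⊕1⊕0⊕0⊕0 = 0
s8 (pos 8,9,10,11,12,13,14,15): 1⊕1⊕0⊕0⊕1⊕0⊕0⊕0 = 1
Syndrome s8…s1 = 1001 → error at position 9.
Flip position 9: 001111011001000 → 001111010001000
Read data bits from positions 3,5,6,7,9,10,11,12,13,14,15: 11100001000

11100001000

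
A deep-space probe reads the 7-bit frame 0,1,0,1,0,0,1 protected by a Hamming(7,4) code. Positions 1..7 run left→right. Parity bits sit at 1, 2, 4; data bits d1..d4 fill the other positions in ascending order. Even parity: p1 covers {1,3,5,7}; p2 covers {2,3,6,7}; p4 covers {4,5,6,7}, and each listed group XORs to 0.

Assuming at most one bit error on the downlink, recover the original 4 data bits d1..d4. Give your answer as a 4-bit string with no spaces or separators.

s1 (pos 1,3,5,7): 0⊕0⊕0⊕1 = 1
s2 (pos 2,3,6,7): 1⊕0⊕0⊕1 = 0
s4 (pos 4,5,6,7): 1⊕0⊕0⊕1 = 0
Syndrome s4…s1 = 001 → error at position 1.
Flip position 1: 0101001 → 1101001
Read data bits from positions 3,5,6,7: 0001

0001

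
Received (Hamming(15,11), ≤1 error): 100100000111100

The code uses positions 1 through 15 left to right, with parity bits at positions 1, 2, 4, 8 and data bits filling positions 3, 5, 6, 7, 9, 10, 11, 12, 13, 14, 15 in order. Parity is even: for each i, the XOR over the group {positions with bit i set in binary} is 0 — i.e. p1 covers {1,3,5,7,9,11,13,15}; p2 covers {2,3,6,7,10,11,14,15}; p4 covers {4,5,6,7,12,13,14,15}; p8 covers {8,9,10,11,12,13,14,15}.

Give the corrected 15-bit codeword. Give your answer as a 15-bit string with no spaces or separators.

s1 (pos 1,3,5,7,9,11,13,15): 1⊕0⊕0⊕0⊕0⊕1⊕1⊕0 = 1
s2 (pos 2,3,6,7,10,11,14,15): 0⊕0⊕0⊕0⊕1⊕1⊕0⊕0 = 0
s4 (pos 4,5,6,7,12,13,14,15): 1⊕0⊕0⊕0⊕1⊕1⊕0⊕0 = 1
s8 (pos 8,9,10,11,12,13,14,15): 0⊕0⊕1⊕1⊕1⊕1⊕0⊕0 = 0
Syndrome s8…s1 = 0101 → error at position 5.
Flip position 5: 100100000111100 → 100110000111100

100110000111100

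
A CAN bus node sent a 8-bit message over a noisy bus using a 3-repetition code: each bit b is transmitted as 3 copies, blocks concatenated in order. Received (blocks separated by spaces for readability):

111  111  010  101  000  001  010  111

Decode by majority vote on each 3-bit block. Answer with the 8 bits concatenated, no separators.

Block 1 (111): 3 ones → 1
Block 2 (111): 3 ones → 1
Block 3 (010): 1 one → 0
Block 4 (101): 2 ones → 1
Block 5 (000): 0 ones → 0
Block 6 (001): 1 one → 0
Block 7 (010): 1 one → 0
Block 8 (111): 3 ones → 1

11010001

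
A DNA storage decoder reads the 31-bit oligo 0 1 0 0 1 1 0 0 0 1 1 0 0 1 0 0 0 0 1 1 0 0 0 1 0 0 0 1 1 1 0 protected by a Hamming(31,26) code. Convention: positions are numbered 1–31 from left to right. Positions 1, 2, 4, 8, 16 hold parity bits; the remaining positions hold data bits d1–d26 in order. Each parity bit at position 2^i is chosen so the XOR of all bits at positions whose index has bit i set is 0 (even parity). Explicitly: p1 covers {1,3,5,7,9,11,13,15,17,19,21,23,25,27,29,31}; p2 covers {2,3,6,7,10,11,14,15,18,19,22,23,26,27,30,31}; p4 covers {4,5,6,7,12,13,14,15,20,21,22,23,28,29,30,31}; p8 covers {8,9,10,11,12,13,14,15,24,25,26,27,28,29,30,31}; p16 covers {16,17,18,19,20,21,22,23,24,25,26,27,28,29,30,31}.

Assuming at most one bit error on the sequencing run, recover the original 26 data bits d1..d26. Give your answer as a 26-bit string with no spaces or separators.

s1 (pos 1,3,5,7,9,11,13,15,17,19,21,23,25,27,29,31): 0⊕0⊕1⊕0⊕0⊕1⊕0⊕0⊕0⊕1⊕0⊕0⊕0⊕0⊕1⊕0 = 0
s2 (pos 2,3,6,7,10,11,14,15,18,19,22,23,26,27,30,31): 1⊕0⊕1⊕0⊕1⊕1⊕1⊕0⊕0⊕1⊕0⊕0⊕0⊕0⊕1⊕0 = 1
s4 (pos 4,5,6,7,12,13,14,15,20,21,22,23,28,29,30,31): 0⊕1⊕1⊕0⊕0⊕0⊕1⊕0⊕1⊕0⊕0⊕0⊕1⊕1⊕1⊕0 = 1
s8 (pos 8,9,10,11,12,13,14,15,24,25,26,27,28,29,30,31): 0⊕0⊕1⊕1⊕0⊕0⊕1⊕0⊕1⊕0⊕0⊕0⊕1⊕1⊕1⊕0 = 1
s16 (pos 16,17,18,19,20,21,22,23,24,25,26,27,28,29,30,31): 0⊕0⊕0⊕1⊕1⊕0⊕0⊕0⊕1⊕0⊕0⊕0⊕1⊕1⊕1⊕0 = 0
Syndrome s16…s1 = 01110 → error at position 14.
Flip position 14: 0100110001100100001100010001110 → 0100110001100000001100010001110
Read data bits from positions 3,5,6,7,9,10,11,12,13,14,15,17,18,19,20,21,22,23,24,25,26,27,28,29,30,31: 01100110000001100010001110

01100110000001100010001110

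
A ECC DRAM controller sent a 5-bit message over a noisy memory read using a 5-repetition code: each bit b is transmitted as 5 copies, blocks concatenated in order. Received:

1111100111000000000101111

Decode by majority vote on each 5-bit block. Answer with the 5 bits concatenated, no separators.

Block 1 (11111): 5 ones → 1
Block 2 (00111): 3 ones → 1
Block 3 (00000): 0 ones → 0
Block 4 (00001): 1 one → 0
Block 5 (01111): 4 ones → 1

11001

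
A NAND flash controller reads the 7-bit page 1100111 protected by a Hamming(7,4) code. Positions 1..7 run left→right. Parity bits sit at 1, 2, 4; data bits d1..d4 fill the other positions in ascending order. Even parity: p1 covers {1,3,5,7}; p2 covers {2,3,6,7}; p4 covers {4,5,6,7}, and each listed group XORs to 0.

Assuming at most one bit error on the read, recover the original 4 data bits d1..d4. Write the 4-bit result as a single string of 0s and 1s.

0110

s1 (pos 1,3,5,7): 1⊕0⊕1⊕1 = 1
s2 (pos 2,3,6,7): 1⊕0⊕1⊕1 = 1
s4 (pos 4,5,6,7): 0⊕1⊕1⊕1 = 1
Syndrome s4…s1 = 111 → error at position 7.
Flip position 7: 1100111 → 1100110
Read data bits from positions 3,5,6,7: 0110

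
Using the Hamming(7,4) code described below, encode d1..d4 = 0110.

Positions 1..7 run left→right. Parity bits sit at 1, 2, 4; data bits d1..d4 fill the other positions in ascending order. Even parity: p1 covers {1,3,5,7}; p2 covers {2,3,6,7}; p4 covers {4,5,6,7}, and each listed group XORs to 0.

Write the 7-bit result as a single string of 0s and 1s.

Place data at non-parity positions: p1 p2 0 p4 1 1 0
p1 (pos 1,3,5,7): XOR of data positions = 0⊕1⊕0 = 1
p2 (pos 2,3,6,7): XOR of data positions = 0⊕1⊕0 = 1
p4 (pos 4,5,6,7): XOR of data positions = 1⊕1⊕0 = 0
Codeword: 1100110

1100110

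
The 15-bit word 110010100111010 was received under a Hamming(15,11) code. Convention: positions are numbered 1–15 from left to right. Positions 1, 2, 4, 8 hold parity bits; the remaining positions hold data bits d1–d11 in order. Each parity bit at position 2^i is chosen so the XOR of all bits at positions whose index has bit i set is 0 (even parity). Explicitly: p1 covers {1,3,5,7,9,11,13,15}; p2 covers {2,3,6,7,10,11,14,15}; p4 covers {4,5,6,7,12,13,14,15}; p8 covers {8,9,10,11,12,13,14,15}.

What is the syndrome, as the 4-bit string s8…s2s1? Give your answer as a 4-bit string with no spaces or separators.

0010

s1 (pos 1,3,5,7,9,11,13,15): 1⊕0⊕1⊕1⊕0⊕1⊕0⊕0 = 0
s2 (pos 2,3,6,7,10,11,14,15): 1⊕0⊕0⊕1⊕1⊕1⊕1⊕0 = 1
s4 (pos 4,5,6,7,12,13,14,15): 0⊕1⊕0⊕1⊕1⊕0⊕1⊕0 = 0
s8 (pos 8,9,10,11,12,13,14,15): 0⊕0⊕1⊕1⊕1⊕0⊕1⊕0 = 0
Syndrome s8…s1 = 0010 → error at position 2.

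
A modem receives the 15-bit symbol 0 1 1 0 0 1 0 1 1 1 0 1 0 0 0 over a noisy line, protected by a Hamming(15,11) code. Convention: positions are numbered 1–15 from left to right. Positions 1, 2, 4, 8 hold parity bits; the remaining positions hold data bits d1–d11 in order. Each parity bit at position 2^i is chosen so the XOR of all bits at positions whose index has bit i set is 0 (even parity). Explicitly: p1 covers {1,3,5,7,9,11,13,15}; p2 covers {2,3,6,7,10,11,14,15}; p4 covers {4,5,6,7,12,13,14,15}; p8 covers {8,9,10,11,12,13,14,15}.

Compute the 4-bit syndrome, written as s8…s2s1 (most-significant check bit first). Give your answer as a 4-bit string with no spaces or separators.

s1 (pos 1,3,5,7,9,11,13,15): 0⊕1⊕0⊕0⊕1⊕0⊕0⊕0 = 0
s2 (pos 2,3,6,7,10,11,14,15): 1⊕1⊕1⊕0⊕1⊕0⊕0⊕0 = 0
s4 (pos 4,5,6,7,12,13,14,15): 0⊕0⊕1⊕0⊕1⊕0⊕0⊕0 = 0
s8 (pos 8,9,10,11,12,13,14,15): 1⊕1⊕1⊕0⊕1⊕0⊕0⊕0 = 0
Syndrome s8…s1 = 0000 → no error.

0000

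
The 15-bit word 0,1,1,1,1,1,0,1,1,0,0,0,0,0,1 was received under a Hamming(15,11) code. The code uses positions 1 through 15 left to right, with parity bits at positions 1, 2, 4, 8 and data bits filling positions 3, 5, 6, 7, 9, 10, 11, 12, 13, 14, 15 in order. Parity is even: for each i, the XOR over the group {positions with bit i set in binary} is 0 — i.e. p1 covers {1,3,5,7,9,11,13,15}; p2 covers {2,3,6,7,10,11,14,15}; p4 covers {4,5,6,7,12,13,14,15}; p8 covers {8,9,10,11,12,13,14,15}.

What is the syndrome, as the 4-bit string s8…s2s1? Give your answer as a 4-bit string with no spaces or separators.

s1 (pos 1,3,5,7,9,11,13,15): 0⊕1⊕1⊕0⊕1⊕0⊕0⊕1 = 0
s2 (pos 2,3,6,7,10,11,14,15): 1⊕1⊕1⊕0⊕0⊕0⊕0⊕1 = 0
s4 (pos 4,5,6,7,12,13,14,15): 1⊕1⊕1⊕0⊕0⊕0⊕0⊕1 = 0
s8 (pos 8,9,10,11,12,13,14,15): 1⊕1⊕0⊕0⊕0⊕0⊕0⊕1 = 1
Syndrome s8…s1 = 1000 → error at position 8.

1000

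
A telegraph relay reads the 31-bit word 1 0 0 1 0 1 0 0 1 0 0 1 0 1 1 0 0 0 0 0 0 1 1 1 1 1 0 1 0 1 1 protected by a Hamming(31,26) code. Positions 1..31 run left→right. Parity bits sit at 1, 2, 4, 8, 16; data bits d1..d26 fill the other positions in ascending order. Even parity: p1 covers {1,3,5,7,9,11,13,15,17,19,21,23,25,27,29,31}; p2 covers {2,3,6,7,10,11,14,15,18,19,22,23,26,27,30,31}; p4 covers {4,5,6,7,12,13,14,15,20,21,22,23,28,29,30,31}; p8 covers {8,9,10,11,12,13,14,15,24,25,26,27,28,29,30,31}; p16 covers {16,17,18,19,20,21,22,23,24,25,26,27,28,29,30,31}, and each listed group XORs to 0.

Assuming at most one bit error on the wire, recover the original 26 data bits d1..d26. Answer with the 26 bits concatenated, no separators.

00101001011000001111101011

s1 (pos 1,3,5,7,9,11,13,15,17,19,21,23,25,27,29,31): 1⊕0⊕0⊕0⊕1⊕0⊕0⊕1⊕0⊕0⊕0⊕1⊕1⊕0⊕0⊕1 = 0
s2 (pos 2,3,6,7,10,11,14,15,18,19,22,23,26,27,30,31): 0⊕0⊕1⊕0⊕0⊕0⊕1⊕1⊕0⊕0⊕1⊕1⊕1⊕0⊕1⊕1 = 0
s4 (pos 4,5,6,7,12,13,14,15,20,21,22,23,28,29,30,31): 1⊕0⊕1⊕0⊕1⊕0⊕1⊕1⊕0⊕0⊕1⊕1⊕1⊕0⊕1⊕1 = 0
s8 (pos 8,9,10,11,12,13,14,15,24,25,26,27,28,29,30,31): 0⊕1⊕0⊕0⊕1⊕0⊕1⊕1⊕1⊕1⊕1⊕0⊕1⊕0⊕1⊕1 = 0
s16 (pos 16,17,18,19,20,21,22,23,24,25,26,27,28,29,30,31): 0⊕0⊕0⊕0⊕0⊕0⊕1⊕1⊕1⊕1⊕1⊕0⊕1⊕0⊕1⊕1 = 0
Syndrome s16…s1 = 00000 → no error.
Read data bits from positions 3,5,6,7,9,10,11,12,13,14,15,17,18,19,20,21,22,23,24,25,26,27,28,29,30,31: 00101001011000001111101011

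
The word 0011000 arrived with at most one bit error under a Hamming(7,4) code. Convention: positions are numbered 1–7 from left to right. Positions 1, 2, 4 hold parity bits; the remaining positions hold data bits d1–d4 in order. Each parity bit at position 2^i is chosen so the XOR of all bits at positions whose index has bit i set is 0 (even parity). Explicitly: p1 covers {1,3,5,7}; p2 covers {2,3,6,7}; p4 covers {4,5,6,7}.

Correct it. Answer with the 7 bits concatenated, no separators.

s1 (pos 1,3,5,7): 0⊕1⊕0⊕0 = 1
s2 (pos 2,3,6,7): 0⊕1⊕0⊕0 = 1
s4 (pos 4,5,6,7): 1⊕0⊕0⊕0 = 1
Syndrome s4…s1 = 111 → error at position 7.
Flip position 7: 0011000 → 0011001

0011001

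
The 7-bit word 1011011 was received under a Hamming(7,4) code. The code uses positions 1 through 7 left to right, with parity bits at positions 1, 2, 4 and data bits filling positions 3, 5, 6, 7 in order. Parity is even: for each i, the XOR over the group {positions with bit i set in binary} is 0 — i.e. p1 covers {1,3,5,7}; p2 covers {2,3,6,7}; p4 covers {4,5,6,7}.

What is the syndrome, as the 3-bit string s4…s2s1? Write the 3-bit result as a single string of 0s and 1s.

s1 (pos 1,3,5,7): 1⊕1⊕0⊕1 = 1
s2 (pos 2,3,6,7): 0⊕1⊕1⊕1 = 1
s4 (pos 4,5,6,7): 1⊕0⊕1⊕1 = 1
Syndrome s4…s1 = 111 → error at position 7.

111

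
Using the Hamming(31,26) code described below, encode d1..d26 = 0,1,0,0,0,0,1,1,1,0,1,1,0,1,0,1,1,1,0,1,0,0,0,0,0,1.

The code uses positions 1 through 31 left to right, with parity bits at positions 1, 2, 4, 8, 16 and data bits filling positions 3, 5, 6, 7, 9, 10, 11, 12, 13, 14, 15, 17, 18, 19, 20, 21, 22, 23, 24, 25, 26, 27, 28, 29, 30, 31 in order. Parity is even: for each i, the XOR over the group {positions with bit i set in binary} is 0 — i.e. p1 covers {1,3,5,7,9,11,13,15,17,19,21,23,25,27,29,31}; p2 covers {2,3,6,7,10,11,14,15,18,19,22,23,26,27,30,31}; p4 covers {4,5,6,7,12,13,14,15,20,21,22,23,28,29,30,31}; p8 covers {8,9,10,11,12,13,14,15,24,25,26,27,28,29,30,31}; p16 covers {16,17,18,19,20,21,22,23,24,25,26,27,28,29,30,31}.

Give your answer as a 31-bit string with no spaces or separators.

0000100000111011101011101000001

Place data at non-parity positions: p1 p2 0 p4 1 0 0 p8 0 0 1 1 1 0 1 p16 1 0 1 0 1 1 1 0 1 0 0 0 0 0 1
p1 (pos 1,3,5,7,9,11,13,15,17,19,21,23,25,27,29,31): XOR of data positions = 0⊕1⊕0⊕0⊕1⊕1⊕1⊕1⊕1⊕1⊕1⊕1⊕0⊕0⊕1 = 0
p2 (pos 2,3,6,7,10,11,14,15,18,19,22,23,26,27,30,31): XOR of data positions = 0⊕0⊕0⊕0⊕1⊕0⊕1⊕0⊕1⊕1⊕1⊕0⊕0⊕0⊕1 = 0
p4 (pos 4,5,6,7,12,13,14,15,20,21,22,23,28,29,30,31): XOR of data positions = 1⊕0⊕0⊕1⊕1⊕0⊕1⊕0⊕1⊕1⊕1⊕0⊕0⊕0⊕1 = 0
p8 (pos 8,9,10,11,12,13,14,15,24,25,26,27,28,29,30,31): XOR of data positions = 0⊕0⊕1⊕1⊕1⊕0⊕1⊕0⊕1⊕0⊕0⊕0⊕0⊕0⊕1 = 0
p16 (pos 16,17,18,19,20,21,22,23,24,25,26,27,28,29,30,31): XOR of data positions = 1⊕0⊕1⊕0⊕1⊕1⊕1⊕0⊕1⊕0⊕0⊕0⊕0⊕0⊕1 = 1
Codeword: 0000100000111011101011101000001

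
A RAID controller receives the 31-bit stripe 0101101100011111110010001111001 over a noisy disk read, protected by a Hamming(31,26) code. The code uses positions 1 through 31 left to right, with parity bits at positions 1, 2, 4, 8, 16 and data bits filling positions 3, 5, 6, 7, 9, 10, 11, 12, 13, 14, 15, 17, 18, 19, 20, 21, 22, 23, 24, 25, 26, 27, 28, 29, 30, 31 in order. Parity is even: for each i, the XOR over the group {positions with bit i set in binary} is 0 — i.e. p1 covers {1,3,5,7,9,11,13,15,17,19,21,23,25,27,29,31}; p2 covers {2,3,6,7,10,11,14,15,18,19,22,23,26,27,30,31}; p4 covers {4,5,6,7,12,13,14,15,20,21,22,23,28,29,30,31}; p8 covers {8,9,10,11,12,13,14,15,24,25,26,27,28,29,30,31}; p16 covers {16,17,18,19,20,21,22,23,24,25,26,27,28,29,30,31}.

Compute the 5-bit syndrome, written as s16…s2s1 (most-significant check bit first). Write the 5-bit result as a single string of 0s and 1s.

s1 (pos 1,3,5,7,9,11,13,15,17,19,21,23,25,27,29,31): 0⊕0⊕1⊕1⊕0⊕0⊕1⊕1⊕1⊕0⊕1⊕0⊕1⊕1⊕0⊕1 = 1
s2 (pos 2,3,6,7,10,11,14,15,18,19,22,23,26,27,30,31): 1⊕0⊕0⊕1⊕0⊕0⊕1⊕1⊕1⊕0⊕0⊕0⊕1⊕1⊕0⊕1 = 0
s4 (pos 4,5,6,7,12,13,14,15,20,21,22,23,28,29,30,31): 1⊕1⊕0⊕1⊕1⊕1⊕1⊕1⊕0⊕1⊕0⊕0⊕1⊕0⊕0⊕1 = 0
s8 (pos 8,9,10,11,12,13,14,15,24,25,26,27,28,29,30,31): 1⊕0⊕0⊕0⊕1⊕1⊕1⊕1⊕0⊕1⊕1⊕1⊕1⊕0⊕0⊕1 = 0
s16 (pos 16,17,18,19,20,21,22,23,24,25,26,27,28,29,30,31): 1⊕1⊕1⊕0⊕0⊕1⊕0⊕0⊕0⊕1⊕1⊕1⊕1⊕0⊕0⊕1 = 1
Syndrome s16…s1 = 10001 → error at position 17.

10001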